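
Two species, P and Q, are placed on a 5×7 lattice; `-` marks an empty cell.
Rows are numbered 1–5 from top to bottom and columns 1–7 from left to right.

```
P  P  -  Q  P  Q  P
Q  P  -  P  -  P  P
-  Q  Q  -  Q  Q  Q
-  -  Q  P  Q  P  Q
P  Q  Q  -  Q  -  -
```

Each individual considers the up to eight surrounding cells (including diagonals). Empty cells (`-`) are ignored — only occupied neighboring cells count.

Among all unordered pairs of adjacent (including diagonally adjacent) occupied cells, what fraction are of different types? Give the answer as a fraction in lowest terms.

31/53

Scan each occupied cell's neighbors to the right and below (and the two forward diagonals) so each pair is counted once.
Row 1: P(1,1)–P(1,2)= P(1,1)–Q(2,1)≠ P(1,1)–P(2,2)= P(1,2)–P(2,2)= P(1,2)–Q(2,1)≠ Q(1,4)–P(1,5)≠ Q(1,4)–P(2,4)≠ P(1,5)–Q(1,6)≠ P(1,5)–P(2,6)= P(1,5)–P(2,4)= Q(1,6)–P(1,7)≠ Q(1,6)–P(2,6)≠ Q(1,6)–P(2,7)≠ P(1,7)–P(2,7)= P(1,7)–P(2,6)=  → 8/15 unlike.
Row 2: Q(2,1)–P(2,2)≠ Q(2,1)–Q(3,2)= P(2,2)–Q(3,2)≠ P(2,2)–Q(3,3)≠ P(2,4)–Q(3,5)≠ P(2,4)–Q(3,3)≠ P(2,6)–P(2,7)= P(2,6)–Q(3,6)≠ P(2,6)–Q(3,7)≠ P(2,6)–Q(3,5)≠ P(2,7)–Q(3,7)≠ P(2,7)–Q(3,6)≠  → 10/12 unlike.
Row 3: Q(3,2)–Q(3,3)= Q(3,2)–Q(4,3)= Q(3,3)–Q(4,3)= Q(3,3)–P(4,4)≠ Q(3,5)–Q(3,6)= Q(3,5)–Q(4,5)= Q(3,5)–P(4,6)≠ Q(3,5)–P(4,4)≠ Q(3,6)–Q(3,7)= Q(3,6)–P(4,6)≠ Q(3,6)–Q(4,7)= Q(3,6)–Q(4,5)= Q(3,7)–Q(4,7)= Q(3,7)–P(4,6)≠  → 5/14 unlike.
Row 4: Q(4,3)–P(4,4)≠ Q(4,3)–Q(5,3)= Q(4,3)–Q(5,2)= P(4,4)–Q(4,5)≠ P(4,4)–Q(5,5)≠ P(4,4)–Q(5,3)≠ Q(4,5)–P(4,6)≠ Q(4,5)–Q(5,5)= P(4,6)–Q(4,7)≠ P(4,6)–Q(5,5)≠  → 7/10 unlike.
Row 5: P(5,1)–Q(5,2)≠ Q(5,2)–Q(5,3)=  → 1/2 unlike.
Total adjacent occupied pairs: 53; unlike-type pairs: 31.
31/53 is already in lowest terms.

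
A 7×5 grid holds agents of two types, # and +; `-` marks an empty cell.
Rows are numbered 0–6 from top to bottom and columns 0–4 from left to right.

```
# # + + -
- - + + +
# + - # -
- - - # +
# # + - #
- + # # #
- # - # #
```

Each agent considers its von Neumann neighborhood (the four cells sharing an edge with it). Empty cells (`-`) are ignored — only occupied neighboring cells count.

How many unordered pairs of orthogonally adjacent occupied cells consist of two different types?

Scan each occupied cell's neighbors to the right and below so each pair is counted once.
From row 0: 1 unlike of 5 pairs (running 1/5).
From row 1: 1 unlike of 3 pairs (running 2/8).
From row 2: 1 unlike of 2 pairs (running 3/10).
From row 3: 2 unlike of 2 pairs (running 5/12).
From row 4: 3 unlike of 5 pairs (running 8/17).
From row 5: 2 unlike of 6 pairs (running 10/23).
From row 6: 0 unlike of 1 pairs (running 10/24).
Total adjacent occupied pairs: 24; unlike-type pairs: 10.

10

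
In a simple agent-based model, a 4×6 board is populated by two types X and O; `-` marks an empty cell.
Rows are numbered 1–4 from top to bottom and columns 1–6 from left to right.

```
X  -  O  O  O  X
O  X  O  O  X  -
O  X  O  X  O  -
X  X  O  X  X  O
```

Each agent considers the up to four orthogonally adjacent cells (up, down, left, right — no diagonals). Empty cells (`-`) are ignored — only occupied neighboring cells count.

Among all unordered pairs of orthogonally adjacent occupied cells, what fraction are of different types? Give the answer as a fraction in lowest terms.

17/30

Scan each occupied cell's neighbors to the right and below so each pair is counted once.
Row 1: X(1,1)–O(2,1)≠ O(1,3)–O(1,4)= O(1,3)–O(2,3)= O(1,4)–O(1,5)= O(1,4)–O(2,4)= O(1,5)–X(1,6)≠ O(1,5)–X(2,5)≠  → 3/7 unlike.
Row 2: O(2,1)–X(2,2)≠ O(2,1)–O(3,1)= X(2,2)–O(2,3)≠ X(2,2)–X(3,2)= O(2,3)–O(2,4)= O(2,3)–O(3,3)= O(2,4)–X(2,5)≠ O(2,4)–X(3,4)≠ X(2,5)–O(3,5)≠  → 5/9 unlike.
Row 3: O(3,1)–X(3,2)≠ O(3,1)–X(4,1)≠ X(3,2)–O(3,3)≠ X(3,2)–X(4,2)= O(3,3)–X(3,4)≠ O(3,3)–O(4,3)= X(3,4)–O(3,5)≠ X(3,4)–X(4,4)= O(3,5)–X(4,5)≠  → 6/9 unlike.
Row 4: X(4,1)–X(4,2)= X(4,2)–O(4,3)≠ O(4,3)–X(4,4)≠ X(4,4)–X(4,5)= X(4,5)–O(4,6)≠  → 3/5 unlike.
Total adjacent occupied pairs: 30; unlike-type pairs: 17.
17/30 is already in lowest terms.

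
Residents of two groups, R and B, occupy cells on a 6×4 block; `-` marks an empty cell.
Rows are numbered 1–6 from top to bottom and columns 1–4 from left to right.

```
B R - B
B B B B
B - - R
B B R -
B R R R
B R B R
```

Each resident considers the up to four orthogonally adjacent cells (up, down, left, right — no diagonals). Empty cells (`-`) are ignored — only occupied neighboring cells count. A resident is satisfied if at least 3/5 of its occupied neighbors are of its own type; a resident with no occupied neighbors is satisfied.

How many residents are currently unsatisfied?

(1,1)B 1/2 ✗
(1,2)R 0/2 ✗
(1,4)B 1/1 ✓
(2,1)B 3/3 ✓
(2,2)B 2/3 ✓
(2,3)B 2/2 ✓
(2,4)B 2/3 ✓
(3,1)B 2/2 ✓
(3,4)R 0/1 ✗
(4,1)B 3/3 ✓
(4,2)B 1/3 ✗
(4,3)R 1/2 ✗
(5,1)B 2/3 ✓
(5,2)R 2/4 ✗
(5,3)R 3/4 ✓
(5,4)R 2/2 ✓
(6,1)B 1/2 ✗
(6,2)R 1/3 ✗
(6,3)B 0/3 ✗
(6,4)R 1/2 ✗
Unsatisfied: (1,1), (1,2), (3,4), (4,2), (4,3), (5,2), (6,1), (6,2), (6,3), (6,4) — 10 in total.

10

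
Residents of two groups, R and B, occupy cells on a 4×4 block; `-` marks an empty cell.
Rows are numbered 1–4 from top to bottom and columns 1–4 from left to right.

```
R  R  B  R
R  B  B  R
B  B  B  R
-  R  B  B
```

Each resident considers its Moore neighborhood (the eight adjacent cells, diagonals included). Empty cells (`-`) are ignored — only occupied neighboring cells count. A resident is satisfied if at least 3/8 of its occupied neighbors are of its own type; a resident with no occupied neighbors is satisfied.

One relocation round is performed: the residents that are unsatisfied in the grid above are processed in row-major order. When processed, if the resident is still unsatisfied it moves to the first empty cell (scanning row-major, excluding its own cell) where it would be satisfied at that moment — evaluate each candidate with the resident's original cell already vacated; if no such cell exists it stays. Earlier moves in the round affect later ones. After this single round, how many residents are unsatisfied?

Initially unsatisfied (in order): (1,4), (3,4), (4,2).
  (1,4): no empty cell satisfies it; stays.
  (3,4): no empty cell satisfies it; stays.
  (4,2): no empty cell satisfies it; stays.
Resulting grid:
R R B R
R B B R
B B B R
- R B B
Unsatisfied now: (1,4), (3,4), (4,2).

3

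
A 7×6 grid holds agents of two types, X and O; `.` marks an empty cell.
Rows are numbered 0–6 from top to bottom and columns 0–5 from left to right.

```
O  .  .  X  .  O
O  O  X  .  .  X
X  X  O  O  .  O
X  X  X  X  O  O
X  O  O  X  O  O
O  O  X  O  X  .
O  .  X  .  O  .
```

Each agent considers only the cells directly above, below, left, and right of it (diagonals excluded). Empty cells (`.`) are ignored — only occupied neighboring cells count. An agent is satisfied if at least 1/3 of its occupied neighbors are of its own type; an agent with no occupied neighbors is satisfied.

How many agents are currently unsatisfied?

(0,0)O 1/1 satisfied
(0,3)X 0/0 satisfied
(0,5)O 0/1 not
(1,0)O 2/3 satisfied
(1,1)O 1/3 satisfied
(1,2)X 0/2 not
(1,5)X 0/2 not
(2,0)X 2/3 satisfied
(2,1)X 2/4 satisfied
(2,2)O 1/4 not
(2,3)O 1/2 satisfied
(2,5)O 1/2 satisfied
(3,0)X 3/3 satisfied
(3,1)X 3/4 satisfied
(3,2)X 2/4 satisfied
(3,3)X 2/4 satisfied
(3,4)O 2/3 satisfied
(3,5)O 3/3 satisfied
(4,0)X 1/3 satisfied
(4,1)O 2/4 satisfied
(4,2)O 1/4 not
(4,3)X 1/4 not
(4,4)O 2/4 satisfied
(4,5)O 2/2 satisfied
(5,0)O 2/3 satisfied
(5,1)O 2/3 satisfied
(5,2)X 1/4 not
(5,3)O 0/3 not
(5,4)X 0/3 not
(6,0)O 1/1 satisfied
(6,2)X 1/1 satisfied
(6,4)O 0/1 not
Unsatisfied: (0,5), (1,2), (1,5), (2,2), (4,2), (4,3), (5,2), (5,3), (5,4), (6,4) — 10 in total.

10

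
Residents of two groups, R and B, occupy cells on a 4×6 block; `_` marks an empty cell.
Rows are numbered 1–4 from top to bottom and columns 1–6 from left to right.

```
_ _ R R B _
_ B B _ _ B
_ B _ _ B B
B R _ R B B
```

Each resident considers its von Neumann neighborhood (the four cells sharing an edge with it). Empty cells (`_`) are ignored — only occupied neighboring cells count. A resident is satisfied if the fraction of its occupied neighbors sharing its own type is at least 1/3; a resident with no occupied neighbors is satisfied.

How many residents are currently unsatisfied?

(1,3)R 1/2 ✓
(1,4)R 1/2 ✓
(1,5)B 0/1 ✗
(2,2)B 2/2 ✓
(2,3)B 1/2 ✓
(2,6)B 1/1 ✓
(3,2)B 1/2 ✓
(3,5)B 2/2 ✓
(3,6)B 3/3 ✓
(4,1)B 0/1 ✗
(4,2)R 0/2 ✗
(4,4)R 0/1 ✗
(4,5)B 2/3 ✓
(4,6)B 2/2 ✓
Unsatisfied: (1,5), (4,1), (4,2), (4,4) — 4 in total.

4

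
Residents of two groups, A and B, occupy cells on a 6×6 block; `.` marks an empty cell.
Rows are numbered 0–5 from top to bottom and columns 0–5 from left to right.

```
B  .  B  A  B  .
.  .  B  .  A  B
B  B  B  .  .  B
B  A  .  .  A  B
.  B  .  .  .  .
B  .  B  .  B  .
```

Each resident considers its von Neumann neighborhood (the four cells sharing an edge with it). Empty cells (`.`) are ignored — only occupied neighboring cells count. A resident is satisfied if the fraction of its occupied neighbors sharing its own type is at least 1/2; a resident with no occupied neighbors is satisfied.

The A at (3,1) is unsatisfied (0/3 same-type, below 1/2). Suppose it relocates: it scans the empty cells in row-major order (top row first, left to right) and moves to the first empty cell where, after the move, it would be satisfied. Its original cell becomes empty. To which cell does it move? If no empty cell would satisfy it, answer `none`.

(1,3)

Vacating (3,1). Empty cells in order:
  (0,1): 0/2 same-type → still unsatisfied.
  (0,5): 0/2 same-type → still unsatisfied.
  (1,0): 0/2 same-type → still unsatisfied.
  (1,1): 0/2 same-type → still unsatisfied.
  (1,3): 2/3 same-type → satisfied — stop here.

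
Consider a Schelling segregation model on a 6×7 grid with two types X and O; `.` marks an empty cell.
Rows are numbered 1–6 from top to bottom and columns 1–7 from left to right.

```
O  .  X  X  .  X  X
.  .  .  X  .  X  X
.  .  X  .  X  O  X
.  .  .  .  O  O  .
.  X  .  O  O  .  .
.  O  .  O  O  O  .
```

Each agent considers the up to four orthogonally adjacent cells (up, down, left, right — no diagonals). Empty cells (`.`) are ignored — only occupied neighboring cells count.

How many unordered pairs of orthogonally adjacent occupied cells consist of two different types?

5

Scan each occupied cell's neighbors to the right and below so each pair is counted once.
From row 1: 0 unlike of 5 pairs (running 0/5).
From row 2: 1 unlike of 3 pairs (running 1/8).
From row 3: 3 unlike of 4 pairs (running 4/12).
From row 4: 0 unlike of 2 pairs (running 4/14).
From row 5: 1 unlike of 4 pairs (running 5/18).
From row 6: 0 unlike of 2 pairs (running 5/20).
Total adjacent occupied pairs: 20; unlike-type pairs: 5.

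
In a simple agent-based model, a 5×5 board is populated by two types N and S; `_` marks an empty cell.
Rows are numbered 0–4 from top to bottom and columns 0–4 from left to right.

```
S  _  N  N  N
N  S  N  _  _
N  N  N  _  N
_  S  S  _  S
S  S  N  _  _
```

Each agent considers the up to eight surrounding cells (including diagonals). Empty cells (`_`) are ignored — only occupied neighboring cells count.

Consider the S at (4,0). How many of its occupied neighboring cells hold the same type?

Occupied neighbors of (4,0): (3,1)=S, (4,1)=S.
Same type (S): 2 of 2.

2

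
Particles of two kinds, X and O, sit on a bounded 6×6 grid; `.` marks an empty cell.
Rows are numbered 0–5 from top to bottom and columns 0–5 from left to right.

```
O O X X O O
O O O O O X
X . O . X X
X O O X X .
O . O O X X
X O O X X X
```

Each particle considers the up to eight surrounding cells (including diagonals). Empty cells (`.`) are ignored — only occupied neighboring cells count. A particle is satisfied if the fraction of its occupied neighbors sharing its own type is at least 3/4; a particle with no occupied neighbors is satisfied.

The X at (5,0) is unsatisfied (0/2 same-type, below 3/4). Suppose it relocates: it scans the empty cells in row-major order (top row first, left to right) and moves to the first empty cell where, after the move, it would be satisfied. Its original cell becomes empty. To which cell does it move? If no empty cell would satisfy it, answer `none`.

Vacating (5,0). Empty cells in order:
  (2,1): 2/8 same-type → still unsatisfied.
  (2,3): 3/8 same-type → still unsatisfied.
  (3,5): 5/5 same-type → satisfied — stop here.

(3,5)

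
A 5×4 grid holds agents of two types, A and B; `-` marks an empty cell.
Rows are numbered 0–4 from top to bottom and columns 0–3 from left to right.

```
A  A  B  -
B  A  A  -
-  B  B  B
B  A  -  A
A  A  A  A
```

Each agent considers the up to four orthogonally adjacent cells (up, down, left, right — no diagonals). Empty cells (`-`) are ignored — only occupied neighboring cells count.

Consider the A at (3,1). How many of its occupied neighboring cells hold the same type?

Occupied neighbors of (3,1): (2,1)=B, (4,1)=A, (3,0)=B.
Same type (A): 1 of 3.

1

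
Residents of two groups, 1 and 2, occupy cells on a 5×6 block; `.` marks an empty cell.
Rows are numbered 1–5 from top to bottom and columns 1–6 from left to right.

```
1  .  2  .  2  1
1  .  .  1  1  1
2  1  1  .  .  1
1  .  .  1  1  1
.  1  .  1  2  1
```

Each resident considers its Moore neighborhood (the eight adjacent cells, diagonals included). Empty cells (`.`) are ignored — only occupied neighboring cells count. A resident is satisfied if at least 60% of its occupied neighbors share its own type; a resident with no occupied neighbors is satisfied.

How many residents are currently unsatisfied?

5

Row 1: (1,1)1 1/1 ok · (1,3)2 0/1 unhappy · (1,5)2 0/4 unhappy · (1,6)1 2/3 ok
Row 2: (2,1)1 2/3 ok · (2,4)1 2/4 unhappy · (2,5)1 4/5 ok · (2,6)1 3/4 ok
Row 3: (3,1)2 0/3 unhappy · (3,2)1 3/4 ok · (3,3)1 3/3 ok · (3,6)1 4/4 ok
Row 4: (4,1)1 2/3 ok · (4,4)1 3/4 ok · (4,5)1 5/6 ok · (4,6)1 3/4 ok
Row 5: (5,2)1 1/1 ok · (5,4)1 2/3 ok · (5,5)2 0/5 unhappy · (5,6)1 2/3 ok
Unsatisfied: (1,3), (1,5), (2,4), (3,1), (5,5) — 5 in total.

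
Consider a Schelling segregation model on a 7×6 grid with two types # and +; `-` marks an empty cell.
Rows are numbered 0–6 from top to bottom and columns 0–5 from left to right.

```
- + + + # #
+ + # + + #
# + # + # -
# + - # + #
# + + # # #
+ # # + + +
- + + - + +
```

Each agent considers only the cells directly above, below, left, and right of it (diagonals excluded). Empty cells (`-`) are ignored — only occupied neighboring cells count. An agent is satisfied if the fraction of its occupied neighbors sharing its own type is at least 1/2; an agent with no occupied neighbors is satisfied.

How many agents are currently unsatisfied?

15

(0,1)+ 2/2 ✓
(0,2)+ 2/3 ✓
(0,3)+ 2/3 ✓
(0,4)# 1/3 ✗
(0,5)# 2/2 ✓
(1,0)+ 1/2 ✓
(1,1)+ 3/4 ✓
(1,2)# 1/4 ✗
(1,3)+ 3/4 ✓
(1,4)+ 1/4 ✗
(1,5)# 1/2 ✓
(2,0)# 1/3 ✗
(2,1)+ 2/4 ✓
(2,2)# 1/3 ✗
(2,3)+ 1/4 ✗
(2,4)# 0/3 ✗
(3,0)# 2/3 ✓
(3,1)+ 2/3 ✓
(3,3)# 1/3 ✗
(3,4)+ 0/4 ✗
(3,5)# 1/2 ✓
(4,0)# 1/3 ✗
(4,1)+ 2/4 ✓
(4,2)+ 1/3 ✗
(4,3)# 2/4 ✓
(4,4)# 2/4 ✓
(4,5)# 2/3 ✓
(5,0)+ 0/2 ✗
(5,1)# 1/4 ✗
(5,2)# 1/4 ✗
(5,3)+ 1/3 ✗
(5,4)+ 3/4 ✓
(5,5)+ 2/3 ✓
(6,1)+ 1/2 ✓
(6,2)+ 1/2 ✓
(6,4)+ 2/2 ✓
(6,5)+ 2/2 ✓
Unsatisfied: (0,4), (1,2), (1,4), (2,0), (2,2), (2,3), (2,4), (3,3), (3,4), (4,0), (4,2), (5,0), (5,1), (5,2), (5,3) — 15 in total.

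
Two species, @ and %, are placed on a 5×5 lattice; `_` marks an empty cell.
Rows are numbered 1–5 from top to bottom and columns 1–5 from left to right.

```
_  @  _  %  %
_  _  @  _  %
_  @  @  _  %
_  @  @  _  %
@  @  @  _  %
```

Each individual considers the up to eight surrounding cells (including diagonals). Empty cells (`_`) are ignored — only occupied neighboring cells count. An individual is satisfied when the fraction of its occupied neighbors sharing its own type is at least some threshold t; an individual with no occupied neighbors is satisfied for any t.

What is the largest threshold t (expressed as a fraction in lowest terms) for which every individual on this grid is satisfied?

Row 1: (1,2)@ 1/1 · (1,4)% 2/3 · (1,5)% 2/2
Row 2: (2,3)@ 3/4 · (2,5)% 3/3
Row 3: (3,2)@ 4/4 · (3,3)@ 4/4 · (3,5)% 2/2
Row 4: (4,2)@ 6/6 · (4,3)@ 5/5 · (4,5)% 2/2
Row 5: (5,1)@ 2/2 · (5,2)@ 4/4 · (5,3)@ 3/3 · (5,5)% 1/1
The smallest same-type fraction is 2/3 at (1,4), which reduces to 2/3. Any threshold above that leaves this individual unsatisfied.

2/3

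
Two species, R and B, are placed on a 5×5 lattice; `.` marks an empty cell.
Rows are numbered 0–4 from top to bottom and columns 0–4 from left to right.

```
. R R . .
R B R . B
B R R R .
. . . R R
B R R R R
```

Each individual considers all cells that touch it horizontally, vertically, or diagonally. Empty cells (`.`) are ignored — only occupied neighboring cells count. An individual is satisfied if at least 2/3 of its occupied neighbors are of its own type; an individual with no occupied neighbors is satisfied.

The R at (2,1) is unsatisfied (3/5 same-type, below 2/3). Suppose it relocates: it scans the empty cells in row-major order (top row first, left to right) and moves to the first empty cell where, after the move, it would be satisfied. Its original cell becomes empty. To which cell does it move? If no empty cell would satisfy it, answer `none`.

Vacating (2,1). Empty cells in order:
  (0,0): 2/3 same-type → satisfied — stop here.

(0,0)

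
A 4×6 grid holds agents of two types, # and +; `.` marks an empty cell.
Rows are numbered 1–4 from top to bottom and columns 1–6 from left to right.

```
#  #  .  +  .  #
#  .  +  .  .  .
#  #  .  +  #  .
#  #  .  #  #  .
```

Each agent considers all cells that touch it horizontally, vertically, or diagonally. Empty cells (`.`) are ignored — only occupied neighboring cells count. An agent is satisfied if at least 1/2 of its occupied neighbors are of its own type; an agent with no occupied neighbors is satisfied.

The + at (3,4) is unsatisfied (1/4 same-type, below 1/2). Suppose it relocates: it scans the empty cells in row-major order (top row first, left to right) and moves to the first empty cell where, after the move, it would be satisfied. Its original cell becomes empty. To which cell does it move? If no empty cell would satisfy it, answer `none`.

Vacating (3,4). Empty cells in order:
  (1,3): 2/3 same-type → satisfied — stop here.

(1,3)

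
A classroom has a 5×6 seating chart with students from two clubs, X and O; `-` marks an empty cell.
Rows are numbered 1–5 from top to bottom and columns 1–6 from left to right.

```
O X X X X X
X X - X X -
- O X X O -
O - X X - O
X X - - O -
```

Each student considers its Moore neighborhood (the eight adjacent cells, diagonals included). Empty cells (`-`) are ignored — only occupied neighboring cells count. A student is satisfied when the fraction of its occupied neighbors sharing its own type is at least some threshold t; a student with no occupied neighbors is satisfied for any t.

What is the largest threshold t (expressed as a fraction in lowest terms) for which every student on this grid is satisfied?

Row 1: (1,1)O 0/3 · (1,2)X 3/4 · (1,3)X 4/4 · (1,4)X 4/4 · (1,5)X 4/4 · (1,6)X 2/2
Row 2: (2,1)X 2/4 · (2,2)X 4/6 · (2,4)X 6/7 · (2,5)X 5/6
Row 3: (3,2)O 1/5 · (3,3)X 5/6 · (3,4)X 5/6 · (3,5)O 1/5
Row 4: (4,1)O 1/3 · (4,3)X 4/5 · (4,4)X 3/5 · (4,6)O 2/2
Row 5: (5,1)X 1/2 · (5,2)X 2/3 · (5,5)O 1/2
The smallest same-type fraction is 0/3 at (1,1), which reduces to 0/1. Any threshold above that leaves this student unsatisfied.

0/1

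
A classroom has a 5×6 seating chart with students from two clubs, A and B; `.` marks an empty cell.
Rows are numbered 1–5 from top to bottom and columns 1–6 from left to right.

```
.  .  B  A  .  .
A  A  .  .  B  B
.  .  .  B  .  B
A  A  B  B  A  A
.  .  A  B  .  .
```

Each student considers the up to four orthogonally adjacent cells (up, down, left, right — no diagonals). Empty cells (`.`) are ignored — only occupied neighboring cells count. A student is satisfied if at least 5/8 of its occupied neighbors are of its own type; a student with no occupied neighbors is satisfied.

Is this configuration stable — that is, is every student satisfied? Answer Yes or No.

No

(1,3)B 0/1 not
(1,4)A 0/1 not
(2,1)A 1/1 satisfied
(2,2)A 1/1 satisfied
(2,5)B 1/1 satisfied
(2,6)B 2/2 satisfied
(3,4)B 1/1 satisfied
(3,6)B 1/2 not
(4,1)A 1/1 satisfied
(4,2)A 1/2 not
(4,3)B 1/3 not
(4,4)B 3/4 satisfied
(4,5)A 1/2 not
(4,6)A 1/2 not
(5,3)A 0/2 not
(5,4)B 1/2 not
For instance (1,3) has only 0/1 same-type neighbors, below 5/8.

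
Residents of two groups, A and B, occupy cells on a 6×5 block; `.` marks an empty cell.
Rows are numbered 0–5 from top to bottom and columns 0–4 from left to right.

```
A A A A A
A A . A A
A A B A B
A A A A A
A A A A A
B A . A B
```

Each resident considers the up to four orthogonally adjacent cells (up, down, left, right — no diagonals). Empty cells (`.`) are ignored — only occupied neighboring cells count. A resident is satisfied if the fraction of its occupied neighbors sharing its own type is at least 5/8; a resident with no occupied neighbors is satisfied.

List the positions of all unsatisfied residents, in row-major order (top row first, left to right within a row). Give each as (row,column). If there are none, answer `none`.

(0,0)A 2/2 ok
(0,1)A 3/3 ok
(0,2)A 2/2 ok
(0,3)A 3/3 ok
(0,4)A 2/2 ok
(1,0)A 3/3 ok
(1,1)A 3/3 ok
(1,3)A 3/3 ok
(1,4)A 2/3 ok
(2,0)A 3/3 ok
(2,1)A 3/4 ok
(2,2)B 0/3 unhappy
(2,3)A 2/4 unhappy
(2,4)B 0/3 unhappy
(3,0)A 3/3 ok
(3,1)A 4/4 ok
(3,2)A 3/4 ok
(3,3)A 4/4 ok
(3,4)A 2/3 ok
(4,0)A 2/3 ok
(4,1)A 4/4 ok
(4,2)A 3/3 ok
(4,3)A 4/4 ok
(4,4)A 2/3 ok
(5,0)B 0/2 unhappy
(5,1)A 1/2 unhappy
(5,3)A 1/2 unhappy
(5,4)B 0/2 unhappy

(2,2), (2,3), (2,4), (5,0), (5,1), (5,3), (5,4)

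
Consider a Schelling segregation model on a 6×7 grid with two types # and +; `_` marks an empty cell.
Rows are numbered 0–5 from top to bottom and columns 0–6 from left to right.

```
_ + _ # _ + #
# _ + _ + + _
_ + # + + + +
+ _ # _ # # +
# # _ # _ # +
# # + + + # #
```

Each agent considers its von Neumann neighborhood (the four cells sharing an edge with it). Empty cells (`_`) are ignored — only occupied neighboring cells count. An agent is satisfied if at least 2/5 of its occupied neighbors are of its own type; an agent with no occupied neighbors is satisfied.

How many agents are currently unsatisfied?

7

Row 0: (0,1)+ 0/0 ok · (0,3)# 0/0 ok · (0,5)+ 1/2 ok · (0,6)# 0/1 unhappy
Row 1: (1,0)# 0/0 ok · (1,2)+ 0/1 unhappy · (1,4)+ 2/2 ok · (1,5)+ 3/3 ok
Row 2: (2,1)+ 0/1 unhappy · (2,2)# 1/4 unhappy · (2,3)+ 1/2 ok · (2,4)+ 3/4 ok · (2,5)+ 3/4 ok · (2,6)+ 2/2 ok
Row 3: (3,0)+ 0/1 unhappy · (3,2)# 1/1 ok · (3,4)# 1/2 ok · (3,5)# 2/4 ok · (3,6)+ 2/3 ok
Row 4: (4,0)# 2/3 ok · (4,1)# 2/2 ok · (4,3)# 0/1 unhappy · (4,5)# 2/3 ok · (4,6)+ 1/3 unhappy
Row 5: (5,0)# 2/2 ok · (5,1)# 2/3 ok · (5,2)+ 1/2 ok · (5,3)+ 2/3 ok · (5,4)+ 1/2 ok · (5,5)# 2/3 ok · (5,6)# 1/2 ok
Unsatisfied: (0,6), (1,2), (2,1), (2,2), (3,0), (4,3), (4,6) — 7 in total.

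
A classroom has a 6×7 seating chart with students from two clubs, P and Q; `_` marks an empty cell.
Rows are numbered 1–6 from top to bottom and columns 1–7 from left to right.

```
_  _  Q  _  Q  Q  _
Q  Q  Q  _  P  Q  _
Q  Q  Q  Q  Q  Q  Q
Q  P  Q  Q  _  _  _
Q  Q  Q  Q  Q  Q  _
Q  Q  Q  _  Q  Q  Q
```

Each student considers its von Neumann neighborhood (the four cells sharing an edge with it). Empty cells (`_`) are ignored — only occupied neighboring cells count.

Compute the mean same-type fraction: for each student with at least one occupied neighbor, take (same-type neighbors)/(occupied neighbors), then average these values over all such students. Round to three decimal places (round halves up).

0.863

Row 1: (1,3)Q 1/1 · (1,5)Q 1/2 · (1,6)Q 2/2
Row 2: (2,1)Q 2/2 · (2,2)Q 3/3 · (2,3)Q 3/3 · (2,5)P 0/3 · (2,6)Q 2/3
Row 3: (3,1)Q 3/3 · (3,2)Q 3/4 · (3,3)Q 4/4 · (3,4)Q 3/3 · (3,5)Q 2/3 · (3,6)Q 3/3 · (3,7)Q 1/1
Row 4: (4,1)Q 2/3 · (4,2)P 0/4 · (4,3)Q 3/4 · (4,4)Q 3/3
Row 5: (5,1)Q 3/3 · (5,2)Q 3/4 · (5,3)Q 4/4 · (5,4)Q 3/3 · (5,5)Q 3/3 · (5,6)Q 2/2
Row 6: (6,1)Q 2/2 · (6,2)Q 3/3 · (6,3)Q 2/2 · (6,5)Q 2/2 · (6,6)Q 3/3 · (6,7)Q 1/1
Sum over 31 students: 1/1 + 1/2 + 2/2 + 2/2 + 3/3 + 3/3 + 0/3 + 2/3 + 3/3 + 3/4 + 4/4 + 3/3 + 2/3 + 3/3 + 1/1 + 2/3 + 0/4 + 3/4 + 3/3 + 3/3 + 3/4 + 4/4 + 3/3 + 3/3 + 2/2 + 2/2 + 3/3 + 2/2 + 2/2 + 3/3 + 1/1 = 107/4; mean = 107/4 ÷ 31 = 107/124 = 0.862903… → 0.863.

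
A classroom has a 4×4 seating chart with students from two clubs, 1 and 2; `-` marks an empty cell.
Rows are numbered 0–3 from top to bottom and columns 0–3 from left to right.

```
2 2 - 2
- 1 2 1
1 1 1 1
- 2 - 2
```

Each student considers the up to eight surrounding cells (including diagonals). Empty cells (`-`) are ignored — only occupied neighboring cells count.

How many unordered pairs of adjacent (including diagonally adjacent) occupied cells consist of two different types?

Scan each occupied cell's neighbors to the right and below (and the two forward diagonals) so each pair is counted once.
From row 0: 3 unlike of 6 pairs (running 3/6).
From row 1: 5 unlike of 10 pairs (running 8/16).
From row 2: 5 unlike of 8 pairs (running 13/24).
Total adjacent occupied pairs: 24; unlike-type pairs: 13.

13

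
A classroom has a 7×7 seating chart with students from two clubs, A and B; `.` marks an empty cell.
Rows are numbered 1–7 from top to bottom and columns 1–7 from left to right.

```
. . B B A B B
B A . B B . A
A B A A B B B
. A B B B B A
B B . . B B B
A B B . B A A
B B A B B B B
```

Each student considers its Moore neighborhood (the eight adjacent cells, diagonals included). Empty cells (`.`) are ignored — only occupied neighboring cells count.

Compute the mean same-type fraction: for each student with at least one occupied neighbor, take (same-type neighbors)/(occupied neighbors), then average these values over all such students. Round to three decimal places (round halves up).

0.501

(1,3)B 2/3
(1,4)B 3/4
(1,5)A 0/4
(1,6)B 2/4
(1,7)B 1/2
(2,1)B 1/3
(2,2)A 2/5
(2,4)B 4/7
(2,5)B 5/7
(2,7)A 0/4
(3,1)A 2/4
(3,2)B 2/6
(3,3)A 3/7
(3,4)A 1/7
(3,5)B 6/7
(3,6)B 5/7
(3,7)B 2/4
(4,2)A 2/6
(4,3)B 3/6
(4,4)B 4/6
(4,5)B 6/7
(4,6)B 7/8
(4,7)A 0/5
(5,1)B 2/4
(5,2)B 4/6
(5,5)B 5/6
(5,6)B 5/8
(5,7)B 2/5
(6,1)A 0/5
(6,2)B 5/7
(6,3)B 4/5
(6,5)B 5/6
(6,6)A 1/8
(6,7)A 1/5
(7,1)B 2/3
(7,2)B 3/5
(7,3)A 0/4
(7,4)B 3/4
(7,5)B 3/4
(7,6)B 3/5
(7,7)B 1/3
Sum over 41 students: 2/3 + 3/4 + 0/4 + 2/4 + 1/2 + 1/3 + 2/5 + 4/7 + 5/7 + 0/4 + 2/4 + 2/6 + 3/7 + 1/7 + 6/7 + 5/7 + 2/4 + 2/6 + 3/6 + 4/6 + 6/7 + 7/8 + 0/5 + 2/4 + 4/6 + 5/6 + 5/8 + 2/5 + 0/5 + 5/7 + 4/5 + 5/6 + 1/8 + 1/5 + 2/3 + 3/5 + 0/4 + 3/4 + 3/4 + 3/5 + 1/3 = 493/24; mean = 493/24 ÷ 41 = 493/984 = 0.501016… → 0.501.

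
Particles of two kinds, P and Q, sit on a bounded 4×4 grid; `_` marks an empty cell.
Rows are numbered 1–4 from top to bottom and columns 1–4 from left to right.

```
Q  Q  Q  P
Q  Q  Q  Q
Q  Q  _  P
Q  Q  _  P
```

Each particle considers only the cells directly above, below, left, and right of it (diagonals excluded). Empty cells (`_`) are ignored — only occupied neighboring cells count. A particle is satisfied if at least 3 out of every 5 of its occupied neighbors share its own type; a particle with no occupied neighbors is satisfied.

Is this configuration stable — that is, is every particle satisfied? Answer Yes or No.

No

Row 1: (1,1)Q 2/2 satisfied · (1,2)Q 3/3 satisfied · (1,3)Q 2/3 satisfied · (1,4)P 0/2 not
Row 2: (2,1)Q 3/3 satisfied · (2,2)Q 4/4 satisfied · (2,3)Q 3/3 satisfied · (2,4)Q 1/3 not
Row 3: (3,1)Q 3/3 satisfied · (3,2)Q 3/3 satisfied · (3,4)P 1/2 not
Row 4: (4,1)Q 2/2 satisfied · (4,2)Q 2/2 satisfied · (4,4)P 1/1 satisfied
For instance (1,4) has only 0/2 same-type neighbors, below 3/5.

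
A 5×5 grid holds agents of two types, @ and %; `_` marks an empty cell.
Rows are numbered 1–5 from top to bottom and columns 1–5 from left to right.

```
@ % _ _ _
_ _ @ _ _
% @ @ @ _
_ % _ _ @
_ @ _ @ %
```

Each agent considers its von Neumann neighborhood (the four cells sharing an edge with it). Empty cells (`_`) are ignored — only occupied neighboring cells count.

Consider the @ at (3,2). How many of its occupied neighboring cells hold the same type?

Occupied neighbors of (3,2): (4,2)=%, (3,1)=%, (3,3)=@.
Same type (@): 1 of 3.

1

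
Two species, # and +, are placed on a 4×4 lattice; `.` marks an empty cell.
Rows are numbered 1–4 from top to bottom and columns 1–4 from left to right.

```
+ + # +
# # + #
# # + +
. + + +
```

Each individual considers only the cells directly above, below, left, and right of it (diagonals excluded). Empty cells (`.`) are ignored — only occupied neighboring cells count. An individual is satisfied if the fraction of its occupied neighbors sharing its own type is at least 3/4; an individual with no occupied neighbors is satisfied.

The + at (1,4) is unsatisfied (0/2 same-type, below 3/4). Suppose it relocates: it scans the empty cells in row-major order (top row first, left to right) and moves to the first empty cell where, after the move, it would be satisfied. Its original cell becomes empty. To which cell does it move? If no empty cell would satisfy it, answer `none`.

Vacating (1,4). Empty cells in order:
  (4,1): 1/2 same-type → still unsatisfied.

none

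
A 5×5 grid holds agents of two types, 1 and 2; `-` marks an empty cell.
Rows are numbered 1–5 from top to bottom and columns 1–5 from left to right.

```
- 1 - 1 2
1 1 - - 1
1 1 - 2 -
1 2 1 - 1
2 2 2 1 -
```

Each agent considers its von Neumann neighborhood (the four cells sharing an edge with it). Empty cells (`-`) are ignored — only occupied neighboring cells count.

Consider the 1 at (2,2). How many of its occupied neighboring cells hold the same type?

Occupied neighbors of (2,2): (1,2)=1, (3,2)=1, (2,1)=1.
Same type (1): 3 of 3.

3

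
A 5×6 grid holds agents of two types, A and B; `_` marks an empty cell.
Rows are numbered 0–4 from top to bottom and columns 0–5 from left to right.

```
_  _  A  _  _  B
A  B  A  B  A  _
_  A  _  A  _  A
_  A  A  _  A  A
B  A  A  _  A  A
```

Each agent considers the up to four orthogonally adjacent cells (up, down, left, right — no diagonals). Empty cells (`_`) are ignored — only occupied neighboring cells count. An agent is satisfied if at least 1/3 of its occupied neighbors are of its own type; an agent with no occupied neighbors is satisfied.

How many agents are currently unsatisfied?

Row 0: (0,2)A 1/1 ok · (0,5)B 0/0 ok
Row 1: (1,0)A 0/1 unhappy · (1,1)B 0/3 unhappy · (1,2)A 1/3 ok · (1,3)B 0/3 unhappy · (1,4)A 0/1 unhappy
Row 2: (2,1)A 1/2 ok · (2,3)A 0/1 unhappy · (2,5)A 1/1 ok
Row 3: (3,1)A 3/3 ok · (3,2)A 2/2 ok · (3,4)A 2/2 ok · (3,5)A 3/3 ok
Row 4: (4,0)B 0/1 unhappy · (4,1)A 2/3 ok · (4,2)A 2/2 ok · (4,4)A 2/2 ok · (4,5)A 2/2 ok
Unsatisfied: (1,0), (1,1), (1,3), (1,4), (2,3), (4,0) — 6 in total.

6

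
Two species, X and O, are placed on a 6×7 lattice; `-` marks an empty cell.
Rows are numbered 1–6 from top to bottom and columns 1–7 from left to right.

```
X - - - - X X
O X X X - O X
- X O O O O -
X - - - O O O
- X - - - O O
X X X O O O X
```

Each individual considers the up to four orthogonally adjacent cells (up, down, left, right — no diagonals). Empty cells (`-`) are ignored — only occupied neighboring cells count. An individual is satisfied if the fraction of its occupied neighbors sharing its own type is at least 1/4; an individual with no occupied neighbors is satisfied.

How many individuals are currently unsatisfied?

Row 1: (1,1)X 0/1 unhappy · (1,6)X 1/2 ok · (1,7)X 2/2 ok
Row 2: (2,1)O 0/2 unhappy · (2,2)X 2/3 ok · (2,3)X 2/3 ok · (2,4)X 1/2 ok · (2,6)O 1/3 ok · (2,7)X 1/2 ok
Row 3: (3,2)X 1/2 ok · (3,3)O 1/3 ok · (3,4)O 2/3 ok · (3,5)O 3/3 ok · (3,6)O 3/3 ok
Row 4: (4,1)X 0/0 ok · (4,5)O 2/2 ok · (4,6)O 4/4 ok · (4,7)O 2/2 ok
Row 5: (5,2)X 1/1 ok · (5,6)O 3/3 ok · (5,7)O 2/3 ok
Row 6: (6,1)X 1/1 ok · (6,2)X 3/3 ok · (6,3)X 1/2 ok · (6,4)O 1/2 ok · (6,5)O 2/2 ok · (6,6)O 2/3 ok · (6,7)X 0/2 unhappy
Unsatisfied: (1,1), (2,1), (6,7) — 3 in total.

3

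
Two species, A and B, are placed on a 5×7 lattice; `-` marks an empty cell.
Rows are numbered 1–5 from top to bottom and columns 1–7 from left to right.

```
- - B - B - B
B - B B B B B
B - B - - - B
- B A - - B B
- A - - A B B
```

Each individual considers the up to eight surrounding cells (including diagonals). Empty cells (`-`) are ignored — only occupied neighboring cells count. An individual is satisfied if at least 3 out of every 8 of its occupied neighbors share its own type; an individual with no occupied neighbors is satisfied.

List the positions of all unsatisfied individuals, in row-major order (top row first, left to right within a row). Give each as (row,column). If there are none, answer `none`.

(4,3), (5,5)

Row 1: (1,3)B 2/2 ok · (1,5)B 3/3 ok · (1,7)B 2/2 ok
Row 2: (2,1)B 1/1 ok · (2,3)B 3/3 ok · (2,4)B 5/5 ok · (2,5)B 3/3 ok · (2,6)B 5/5 ok · (2,7)B 3/3 ok
Row 3: (3,1)B 2/2 ok · (3,3)B 3/4 ok · (3,7)B 4/4 ok
Row 4: (4,2)B 2/4 ok · (4,3)A 1/3 unhappy · (4,6)B 4/5 ok · (4,7)B 4/4 ok
Row 5: (5,2)A 1/2 ok · (5,5)A 0/2 unhappy · (5,6)B 3/4 ok · (5,7)B 3/3 ok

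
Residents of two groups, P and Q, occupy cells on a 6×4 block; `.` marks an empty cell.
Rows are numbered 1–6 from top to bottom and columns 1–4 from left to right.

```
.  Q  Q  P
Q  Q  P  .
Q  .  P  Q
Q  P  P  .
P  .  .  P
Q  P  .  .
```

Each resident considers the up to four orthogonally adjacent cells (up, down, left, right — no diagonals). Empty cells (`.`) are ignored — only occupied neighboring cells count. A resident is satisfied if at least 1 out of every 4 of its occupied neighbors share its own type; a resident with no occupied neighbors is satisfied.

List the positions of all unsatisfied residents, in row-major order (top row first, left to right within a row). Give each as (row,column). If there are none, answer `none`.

(1,4), (3,4), (5,1), (6,1), (6,2)

Row 1: (1,2)Q 2/2 ✓ · (1,3)Q 1/3 ✓ · (1,4)P 0/1 ✗
Row 2: (2,1)Q 2/2 ✓ · (2,2)Q 2/3 ✓ · (2,3)P 1/3 ✓
Row 3: (3,1)Q 2/2 ✓ · (3,3)P 2/3 ✓ · (3,4)Q 0/1 ✗
Row 4: (4,1)Q 1/3 ✓ · (4,2)P 1/2 ✓ · (4,3)P 2/2 ✓
Row 5: (5,1)P 0/2 ✗ · (5,4)P 0/0 ✓
Row 6: (6,1)Q 0/2 ✗ · (6,2)P 0/1 ✗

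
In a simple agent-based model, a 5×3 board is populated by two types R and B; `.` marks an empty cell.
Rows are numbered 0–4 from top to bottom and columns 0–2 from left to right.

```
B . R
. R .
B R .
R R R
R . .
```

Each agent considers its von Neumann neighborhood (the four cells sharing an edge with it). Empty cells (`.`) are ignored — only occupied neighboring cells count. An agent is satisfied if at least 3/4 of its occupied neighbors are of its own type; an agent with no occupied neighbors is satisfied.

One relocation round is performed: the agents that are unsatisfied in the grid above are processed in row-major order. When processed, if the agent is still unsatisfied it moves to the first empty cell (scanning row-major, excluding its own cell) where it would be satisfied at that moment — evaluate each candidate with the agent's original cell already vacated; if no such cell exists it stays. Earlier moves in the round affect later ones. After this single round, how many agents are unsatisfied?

0

Initially unsatisfied (in order): (2,0), (2,1), (3,0).
  (2,0): no empty cell satisfies it; stays.
  (2,1) → (1,2).
  (3,0) → (2,2).
Resulting grid:
B . R
. R R
B . R
. R R
R . .
All satisfied now.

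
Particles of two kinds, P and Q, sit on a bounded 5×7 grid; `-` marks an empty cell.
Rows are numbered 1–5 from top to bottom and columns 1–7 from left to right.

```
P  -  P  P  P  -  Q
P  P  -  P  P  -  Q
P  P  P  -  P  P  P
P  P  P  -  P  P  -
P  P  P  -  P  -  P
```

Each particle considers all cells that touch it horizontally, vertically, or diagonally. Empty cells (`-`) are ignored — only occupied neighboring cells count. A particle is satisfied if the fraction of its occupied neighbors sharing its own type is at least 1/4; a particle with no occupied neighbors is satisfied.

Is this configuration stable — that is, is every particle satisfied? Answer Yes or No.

Yes

Row 1: (1,1)P 2/2 ✓ · (1,3)P 3/3 ✓ · (1,4)P 4/4 ✓ · (1,5)P 3/3 ✓ · (1,7)Q 1/1 ✓
Row 2: (2,1)P 4/4 ✓ · (2,2)P 6/6 ✓ · (2,4)P 6/6 ✓ · (2,5)P 5/5 ✓ · (2,7)Q 1/3 ✓
Row 3: (3,1)P 5/5 ✓ · (3,2)P 7/7 ✓ · (3,3)P 5/5 ✓ · (3,5)P 5/5 ✓ · (3,6)P 5/6 ✓ · (3,7)P 2/3 ✓
Row 4: (4,1)P 5/5 ✓ · (4,2)P 8/8 ✓ · (4,3)P 5/5 ✓ · (4,5)P 4/4 ✓ · (4,6)P 6/6 ✓
Row 5: (5,1)P 3/3 ✓ · (5,2)P 5/5 ✓ · (5,3)P 3/3 ✓ · (5,5)P 2/2 ✓ · (5,7)P 1/1 ✓
All meet the threshold, so the configuration is stable.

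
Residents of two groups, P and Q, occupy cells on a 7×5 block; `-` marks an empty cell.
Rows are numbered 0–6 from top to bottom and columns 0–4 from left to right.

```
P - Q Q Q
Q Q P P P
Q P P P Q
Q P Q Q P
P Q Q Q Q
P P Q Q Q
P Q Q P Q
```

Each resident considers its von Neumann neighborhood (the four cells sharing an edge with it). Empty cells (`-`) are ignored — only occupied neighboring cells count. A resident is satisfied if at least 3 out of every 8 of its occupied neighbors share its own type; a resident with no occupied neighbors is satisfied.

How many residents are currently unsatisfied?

12

Row 0: (0,0)P 0/1 not · (0,2)Q 1/2 satisfied · (0,3)Q 2/3 satisfied · (0,4)Q 1/2 satisfied
Row 1: (1,0)Q 2/3 satisfied · (1,1)Q 1/3 not · (1,2)P 2/4 satisfied · (1,3)P 3/4 satisfied · (1,4)P 1/3 not
Row 2: (2,0)Q 2/3 satisfied · (2,1)P 2/4 satisfied · (2,2)P 3/4 satisfied · (2,3)P 2/4 satisfied · (2,4)Q 0/3 not
Row 3: (3,0)Q 1/3 not · (3,1)P 1/4 not · (3,2)Q 2/4 satisfied · (3,3)Q 2/4 satisfied · (3,4)P 0/3 not
Row 4: (4,0)P 1/3 not · (4,1)Q 1/4 not · (4,2)Q 4/4 satisfied · (4,3)Q 4/4 satisfied · (4,4)Q 2/3 satisfied
Row 5: (5,0)P 3/3 satisfied · (5,1)P 1/4 not · (5,2)Q 3/4 satisfied · (5,3)Q 3/4 satisfied · (5,4)Q 3/3 satisfied
Row 6: (6,0)P 1/2 satisfied · (6,1)Q 1/3 not · (6,2)Q 2/3 satisfied · (6,3)P 0/3 not · (6,4)Q 1/2 satisfied
Unsatisfied: (0,0), (1,1), (1,4), (2,4), (3,0), (3,1), (3,4), (4,0), (4,1), (5,1), (6,1), (6,3) — 12 in total.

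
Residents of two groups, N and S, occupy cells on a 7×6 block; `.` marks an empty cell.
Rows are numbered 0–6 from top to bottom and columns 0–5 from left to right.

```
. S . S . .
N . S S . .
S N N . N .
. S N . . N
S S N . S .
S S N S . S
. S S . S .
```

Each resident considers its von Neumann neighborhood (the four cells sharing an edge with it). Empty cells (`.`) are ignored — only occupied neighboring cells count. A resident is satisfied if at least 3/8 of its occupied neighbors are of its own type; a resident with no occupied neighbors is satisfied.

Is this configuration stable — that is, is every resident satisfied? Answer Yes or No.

No

(0,1)S 0/0 satisfied
(0,3)S 1/1 satisfied
(1,0)N 0/1 not
(1,2)S 1/2 satisfied
(1,3)S 2/2 satisfied
(2,0)S 0/2 not
(2,1)N 1/3 not
(2,2)N 2/3 satisfied
(2,4)N 0/0 satisfied
(3,1)S 1/3 not
(3,2)N 2/3 satisfied
(3,5)N 0/0 satisfied
(4,0)S 2/2 satisfied
(4,1)S 3/4 satisfied
(4,2)N 2/3 satisfied
(4,4)S 0/0 satisfied
(5,0)S 2/2 satisfied
(5,1)S 3/4 satisfied
(5,2)N 1/4 not
(5,3)S 0/1 not
(5,5)S 0/0 satisfied
(6,1)S 2/2 satisfied
(6,2)S 1/2 satisfied
(6,4)S 0/0 satisfied
For instance (1,0) has only 0/1 same-type neighbors, below 3/8.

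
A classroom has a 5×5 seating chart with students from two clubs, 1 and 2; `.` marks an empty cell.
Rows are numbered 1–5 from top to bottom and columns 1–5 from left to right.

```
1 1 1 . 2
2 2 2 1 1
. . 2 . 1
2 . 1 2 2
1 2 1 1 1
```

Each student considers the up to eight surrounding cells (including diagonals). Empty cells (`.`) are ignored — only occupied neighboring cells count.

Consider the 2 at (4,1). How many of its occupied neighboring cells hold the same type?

1

Occupied neighbors of (4,1): (5,1)=1, (5,2)=2.
Same type (2): 1 of 2.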